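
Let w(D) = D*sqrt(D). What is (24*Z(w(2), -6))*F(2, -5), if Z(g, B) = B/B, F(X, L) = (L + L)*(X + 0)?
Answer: -480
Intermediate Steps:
F(X, L) = 2*L*X (F(X, L) = (2*L)*X = 2*L*X)
w(D) = D**(3/2)
Z(g, B) = 1
(24*Z(w(2), -6))*F(2, -5) = (24*1)*(2*(-5)*2) = 24*(-20) = -480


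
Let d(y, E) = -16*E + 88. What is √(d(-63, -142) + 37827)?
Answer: √40187 ≈ 200.47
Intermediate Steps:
d(y, E) = 88 - 16*E
√(d(-63, -142) + 37827) = √((88 - 16*(-142)) + 37827) = √((88 + 2272) + 37827) = √(2360 + 37827) = √40187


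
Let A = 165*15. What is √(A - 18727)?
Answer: 2*I*√4063 ≈ 127.48*I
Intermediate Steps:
A = 2475
√(A - 18727) = √(2475 - 18727) = √(-16252) = 2*I*√4063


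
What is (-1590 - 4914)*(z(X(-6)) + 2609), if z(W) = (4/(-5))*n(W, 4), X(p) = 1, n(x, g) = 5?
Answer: -16942920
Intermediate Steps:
z(W) = -4 (z(W) = (4/(-5))*5 = -⅕*4*5 = -⅘*5 = -4)
(-1590 - 4914)*(z(X(-6)) + 2609) = (-1590 - 4914)*(-4 + 2609) = -6504*2605 = -16942920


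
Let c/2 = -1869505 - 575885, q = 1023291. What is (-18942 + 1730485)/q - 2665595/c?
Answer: 246632436593/111215359044 ≈ 2.2176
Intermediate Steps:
c = -4890780 (c = 2*(-1869505 - 575885) = 2*(-2445390) = -4890780)
(-18942 + 1730485)/q - 2665595/c = (-18942 + 1730485)/1023291 - 2665595/(-4890780) = 1711543*(1/1023291) - 2665595*(-1/4890780) = 1711543/1023291 + 533119/978156 = 246632436593/111215359044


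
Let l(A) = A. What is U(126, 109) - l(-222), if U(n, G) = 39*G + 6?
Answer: 4479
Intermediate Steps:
U(n, G) = 6 + 39*G
U(126, 109) - l(-222) = (6 + 39*109) - 1*(-222) = (6 + 4251) + 222 = 4257 + 222 = 4479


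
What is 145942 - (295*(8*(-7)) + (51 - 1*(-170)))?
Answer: 162241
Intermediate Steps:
145942 - (295*(8*(-7)) + (51 - 1*(-170))) = 145942 - (295*(-56) + (51 + 170)) = 145942 - (-16520 + 221) = 145942 - 1*(-16299) = 145942 + 16299 = 162241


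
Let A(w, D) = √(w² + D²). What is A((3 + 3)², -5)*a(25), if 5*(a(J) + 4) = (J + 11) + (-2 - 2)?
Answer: 12*√1321/5 ≈ 87.229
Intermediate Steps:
a(J) = -13/5 + J/5 (a(J) = -4 + ((J + 11) + (-2 - 2))/5 = -4 + ((11 + J) - 4)/5 = -4 + (7 + J)/5 = -4 + (7/5 + J/5) = -13/5 + J/5)
A(w, D) = √(D² + w²)
A((3 + 3)², -5)*a(25) = √((-5)² + ((3 + 3)²)²)*(-13/5 + (⅕)*25) = √(25 + (6²)²)*(-13/5 + 5) = √(25 + 36²)*(12/5) = √(25 + 1296)*(12/5) = √1321*(12/5) = 12*√1321/5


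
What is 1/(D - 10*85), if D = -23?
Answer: -1/873 ≈ -0.0011455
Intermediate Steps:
1/(D - 10*85) = 1/(-23 - 10*85) = 1/(-23 - 850) = 1/(-873) = -1/873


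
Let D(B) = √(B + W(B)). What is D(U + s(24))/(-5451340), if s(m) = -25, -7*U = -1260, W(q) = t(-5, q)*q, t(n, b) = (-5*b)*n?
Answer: -√150195/2725670 ≈ -0.00014219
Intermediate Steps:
t(n, b) = -5*b*n
W(q) = 25*q² (W(q) = (-5*q*(-5))*q = (25*q)*q = 25*q²)
U = 180 (U = -⅐*(-1260) = 180)
D(B) = √(B + 25*B²)
D(U + s(24))/(-5451340) = √((180 - 25)*(1 + 25*(180 - 25)))/(-5451340) = √(155*(1 + 25*155))*(-1/5451340) = √(155*(1 + 3875))*(-1/5451340) = √(155*3876)*(-1/5451340) = √600780*(-1/5451340) = (2*√150195)*(-1/5451340) = -√150195/2725670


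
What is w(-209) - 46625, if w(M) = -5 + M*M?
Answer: -2949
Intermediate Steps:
w(M) = -5 + M**2
w(-209) - 46625 = (-5 + (-209)**2) - 46625 = (-5 + 43681) - 46625 = 43676 - 46625 = -2949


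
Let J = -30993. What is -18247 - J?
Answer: 12746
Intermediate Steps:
-18247 - J = -18247 - 1*(-30993) = -18247 + 30993 = 12746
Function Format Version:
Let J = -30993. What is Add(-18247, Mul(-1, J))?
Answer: 12746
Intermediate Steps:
Add(-18247, Mul(-1, J)) = Add(-18247, Mul(-1, -30993)) = Add(-18247, 30993) = 12746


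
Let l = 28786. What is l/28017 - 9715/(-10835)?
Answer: 10619663/5519349 ≈ 1.9241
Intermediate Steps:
l/28017 - 9715/(-10835) = 28786/28017 - 9715/(-10835) = 28786*(1/28017) - 9715*(-1/10835) = 28786/28017 + 1943/2167 = 10619663/5519349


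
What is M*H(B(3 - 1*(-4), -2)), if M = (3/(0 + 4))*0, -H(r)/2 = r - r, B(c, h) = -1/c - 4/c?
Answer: 0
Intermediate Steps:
B(c, h) = -5/c
H(r) = 0 (H(r) = -2*(r - r) = -2*0 = 0)
M = 0 (M = (3/4)*0 = (3*(¼))*0 = (¾)*0 = 0)
M*H(B(3 - 1*(-4), -2)) = 0*0 = 0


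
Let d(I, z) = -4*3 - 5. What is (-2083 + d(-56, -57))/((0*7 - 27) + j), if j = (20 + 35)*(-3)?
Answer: 175/16 ≈ 10.938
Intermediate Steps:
j = -165 (j = 55*(-3) = -165)
d(I, z) = -17 (d(I, z) = -12 - 5 = -17)
(-2083 + d(-56, -57))/((0*7 - 27) + j) = (-2083 - 17)/((0*7 - 27) - 165) = -2100/((0 - 27) - 165) = -2100/(-27 - 165) = -2100/(-192) = -2100*(-1/192) = 175/16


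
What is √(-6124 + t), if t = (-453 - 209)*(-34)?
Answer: 128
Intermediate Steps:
t = 22508 (t = -662*(-34) = 22508)
√(-6124 + t) = √(-6124 + 22508) = √16384 = 128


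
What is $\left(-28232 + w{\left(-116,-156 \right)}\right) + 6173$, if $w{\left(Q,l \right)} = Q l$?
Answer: $-3963$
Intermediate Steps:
$\left(-28232 + w{\left(-116,-156 \right)}\right) + 6173 = \left(-28232 - -18096\right) + 6173 = \left(-28232 + 18096\right) + 6173 = -10136 + 6173 = -3963$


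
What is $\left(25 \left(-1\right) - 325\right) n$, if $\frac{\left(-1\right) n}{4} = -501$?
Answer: $-701400$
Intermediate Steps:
$n = 2004$ ($n = \left(-4\right) \left(-501\right) = 2004$)
$\left(25 \left(-1\right) - 325\right) n = \left(25 \left(-1\right) - 325\right) 2004 = \left(-25 - 325\right) 2004 = \left(-350\right) 2004 = -701400$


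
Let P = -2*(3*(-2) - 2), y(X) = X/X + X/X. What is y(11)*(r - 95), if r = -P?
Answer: -222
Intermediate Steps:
y(X) = 2 (y(X) = 1 + 1 = 2)
P = 16 (P = -2*(-6 - 2) = -2*(-8) = 16)
r = -16 (r = -1*16 = -16)
y(11)*(r - 95) = 2*(-16 - 95) = 2*(-111) = -222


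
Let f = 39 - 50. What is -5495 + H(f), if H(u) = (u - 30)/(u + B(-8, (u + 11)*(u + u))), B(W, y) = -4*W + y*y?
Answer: -115436/21 ≈ -5497.0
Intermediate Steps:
f = -11
B(W, y) = y² - 4*W (B(W, y) = -4*W + y² = y² - 4*W)
H(u) = (-30 + u)/(32 + u + 4*u²*(11 + u)²) (H(u) = (u - 30)/(u + (((u + 11)*(u + u))² - 4*(-8))) = (-30 + u)/(u + (((11 + u)*(2*u))² + 32)) = (-30 + u)/(u + ((2*u*(11 + u))² + 32)) = (-30 + u)/(u + (4*u²*(11 + u)² + 32)) = (-30 + u)/(u + (32 + 4*u²*(11 + u)²)) = (-30 + u)/(32 + u + 4*u²*(11 + u)²))
-5495 + H(f) = -5495 + (-30 - 11)/(32 - 11 + 4*(-11)²*(11 - 11)²) = -5495 - 41/(32 - 11 + 4*121*0²) = -5495 - 41/(32 - 11 + 4*121*0) = -5495 - 41/(32 - 11 + 0) = -5495 - 41/21 = -115436/21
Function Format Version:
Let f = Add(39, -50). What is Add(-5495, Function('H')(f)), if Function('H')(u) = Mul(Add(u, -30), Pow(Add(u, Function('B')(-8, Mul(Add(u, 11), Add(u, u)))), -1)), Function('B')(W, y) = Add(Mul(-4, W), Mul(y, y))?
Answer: Rational(-115436, 21) ≈ -5497.0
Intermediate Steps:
f = -11
Function('B')(W, y) = Add(Pow(y, 2), Mul(-4, W)) (Function('B')(W, y) = Add(Mul(-4, W), Pow(y, 2)) = Add(Pow(y, 2), Mul(-4, W)))
Function('H')(u) = Mul(Pow(Add(32, u, Mul(4, Pow(u, 2), Pow(Add(11, u), 2))), -1), Add(-30, u)) (Function('H')(u) = Mul(Add(u, -30), Pow(Add(u, Add(Pow(Mul(Add(u, 11), Add(u, u)), 2), Mul(-4, -8))), -1)) = Mul(Add(-30, u), Pow(Add(u, Add(Pow(Mul(Add(11, u), Mul(2, u)), 2), 32)), -1)) = Mul(Add(-30, u), Pow(Add(u, Add(Pow(Mul(2, u, Add(11, u)), 2), 32)), -1)) = Mul(Add(-30, u), Pow(Add(u, Add(Mul(4, Pow(u, 2), Pow(Add(11, u), 2)), 32)), -1)) = Mul(Add(-30, u), Pow(Add(u, Add(32, Mul(4, Pow(u, 2), Pow(Add(11, u), 2)))), -1)) = Mul(Add(-30, u), Pow(Add(32, u, Mul(4, Pow(u, 2), Pow(Add(11, u), 2))), -1)) = Mul(Pow(Add(32, u, Mul(4, Pow(u, 2), Pow(Add(11, u), 2))), -1), Add(-30, u)))
Add(-5495, Function('H')(f)) = Add(-5495, Mul(Pow(Add(32, -11, Mul(4, Pow(-11, 2), Pow(Add(11, -11), 2))), -1), Add(-30, -11))) = Add(-5495, Mul(Pow(Add(32, -11, Mul(4, 121, Pow(0, 2))), -1), -41)) = Add(-5495, Mul(Pow(Add(32, -11, Mul(4, 121, 0)), -1), -41)) = Add(-5495, Mul(Pow(Add(32, -11, 0), -1), -41)) = Add(-5495, Mul(Pow(21, -1), -41)) = Add(-5495, Mul(Rational(1, 21), -41)) = Add(-5495, Rational(-41, 21)) = Rational(-115436, 21)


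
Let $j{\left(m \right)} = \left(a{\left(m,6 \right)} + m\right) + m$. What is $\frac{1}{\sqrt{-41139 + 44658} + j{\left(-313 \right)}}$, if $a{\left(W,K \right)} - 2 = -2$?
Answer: $- \frac{626}{388357} - \frac{3 \sqrt{391}}{388357} \approx -0.0017647$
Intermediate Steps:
$a{\left(W,K \right)} = 0$ ($a{\left(W,K \right)} = 2 - 2 = 0$)
$j{\left(m \right)} = 2 m$ ($j{\left(m \right)} = \left(0 + m\right) + m = m + m = 2 m$)
$\frac{1}{\sqrt{-41139 + 44658} + j{\left(-313 \right)}} = \frac{1}{\sqrt{-41139 + 44658} + 2 \left(-313\right)} = \frac{1}{\sqrt{3519} - 626} = \frac{1}{3 \sqrt{391} - 626} = \frac{1}{-626 + 3 \sqrt{391}}$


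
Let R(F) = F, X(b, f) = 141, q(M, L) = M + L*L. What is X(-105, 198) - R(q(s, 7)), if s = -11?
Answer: 103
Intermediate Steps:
q(M, L) = M + L²
X(-105, 198) - R(q(s, 7)) = 141 - (-11 + 7²) = 141 - (-11 + 49) = 141 - 1*38 = 141 - 38 = 103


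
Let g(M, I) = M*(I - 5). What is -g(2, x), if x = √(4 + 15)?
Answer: 10 - 2*√19 ≈ 1.2822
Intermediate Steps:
x = √19 ≈ 4.3589
g(M, I) = M*(-5 + I)
-g(2, x) = -2*(-5 + √19) = -(-10 + 2*√19) = 10 - 2*√19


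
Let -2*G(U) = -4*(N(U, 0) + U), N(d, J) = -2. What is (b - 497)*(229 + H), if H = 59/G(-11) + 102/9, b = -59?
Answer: -5162182/39 ≈ -1.3236e+5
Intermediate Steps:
G(U) = -4 + 2*U (G(U) = -(-2)*(-2 + U) = -(8 - 4*U)/2 = -4 + 2*U)
H = 707/78 (H = 59/(-4 + 2*(-11)) + 102/9 = 59/(-4 - 22) + 102*(1/9) = 59/(-26) + 34/3 = 59*(-1/26) + 34/3 = -59/26 + 34/3 = 707/78 ≈ 9.0641)
(b - 497)*(229 + H) = (-59 - 497)*(229 + 707/78) = -556*18569/78 = -5162182/39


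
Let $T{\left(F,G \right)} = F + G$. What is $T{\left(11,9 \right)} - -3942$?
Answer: $3962$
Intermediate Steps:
$T{\left(11,9 \right)} - -3942 = \left(11 + 9\right) - -3942 = 20 + 3942 = 3962$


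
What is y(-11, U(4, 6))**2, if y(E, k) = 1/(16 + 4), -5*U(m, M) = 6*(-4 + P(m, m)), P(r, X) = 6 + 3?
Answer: 1/400 ≈ 0.0025000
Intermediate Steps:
P(r, X) = 9
U(m, M) = -6 (U(m, M) = -6*(-4 + 9)/5 = -6*5/5 = -1/5*30 = -6)
y(E, k) = 1/20
y(-11, U(4, 6))**2 = (1/20)**2 = 1/400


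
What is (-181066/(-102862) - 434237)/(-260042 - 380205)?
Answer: 22333152614/32928543457 ≈ 0.67823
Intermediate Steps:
(-181066/(-102862) - 434237)/(-260042 - 380205) = (-181066*(-1/102862) - 434237)/(-640247) = (90533/51431 - 434237)*(-1/640247) = -22333152614/51431*(-1/640247) = 22333152614/32928543457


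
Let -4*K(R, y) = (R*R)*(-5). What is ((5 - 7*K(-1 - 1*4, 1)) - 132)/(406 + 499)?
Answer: -1383/3620 ≈ -0.38204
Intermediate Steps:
K(R, y) = 5*R²/4 (K(R, y) = -R*R*(-5)/4 = -R²*(-5)/4 = -(-5)*R²/4 = 5*R²/4)
((5 - 7*K(-1 - 1*4, 1)) - 132)/(406 + 499) = ((5 - 35*(-1 - 1*4)²/4) - 132)/(406 + 499) = ((5 - 35*(-1 - 4)²/4) - 132)/905 = ((5 - 35*(-5)²/4) - 132)*(1/905) = ((5 - 35*25/4) - 132)*(1/905) = ((5 - 7*125/4) - 132)*(1/905) = ((5 - 875/4) - 132)*(1/905) = (-855/4 - 132)*(1/905) = -1383/4*1/905 = -1383/3620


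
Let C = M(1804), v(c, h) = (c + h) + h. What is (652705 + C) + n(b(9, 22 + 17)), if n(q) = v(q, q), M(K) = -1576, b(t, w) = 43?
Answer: 651258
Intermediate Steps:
v(c, h) = c + 2*h
C = -1576
n(q) = 3*q (n(q) = q + 2*q = 3*q)
(652705 + C) + n(b(9, 22 + 17)) = (652705 - 1576) + 3*43 = 651129 + 129 = 651258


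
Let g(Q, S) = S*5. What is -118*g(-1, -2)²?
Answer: -11800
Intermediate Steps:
g(Q, S) = 5*S
-118*g(-1, -2)² = -118*(5*(-2))² = -118*(-10)² = -118*100 = -11800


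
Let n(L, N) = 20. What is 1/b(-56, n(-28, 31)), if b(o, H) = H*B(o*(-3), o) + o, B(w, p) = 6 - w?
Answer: -1/3296 ≈ -0.00030340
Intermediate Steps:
b(o, H) = o + H*(6 + 3*o) (b(o, H) = H*(6 - o*(-3)) + o = H*(6 - (-3)*o) + o = H*(6 + 3*o) + o = o + H*(6 + 3*o))
1/b(-56, n(-28, 31)) = 1/(-56 + 3*20*(2 - 56)) = 1/(-56 + 3*20*(-54)) = 1/(-56 - 3240) = 1/(-3296) = -1/3296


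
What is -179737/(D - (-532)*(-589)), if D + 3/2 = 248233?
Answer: 359474/130233 ≈ 2.7602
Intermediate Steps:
D = 496463/2 (D = -3/2 + 248233 = 496463/2 ≈ 2.4823e+5)
-179737/(D - (-532)*(-589)) = -179737/(496463/2 - (-532)*(-589)) = -179737/(496463/2 - 1*313348) = -179737/(496463/2 - 313348) = -179737/(-130233/2) = -179737*(-2/130233) = 359474/130233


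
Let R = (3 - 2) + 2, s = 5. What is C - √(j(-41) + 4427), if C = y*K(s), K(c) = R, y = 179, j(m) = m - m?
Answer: 537 - √4427 ≈ 470.46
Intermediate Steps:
j(m) = 0
R = 3 (R = 1 + 2 = 3)
K(c) = 3
C = 537 (C = 179*3 = 537)
C - √(j(-41) + 4427) = 537 - √(0 + 4427) = 537 - √4427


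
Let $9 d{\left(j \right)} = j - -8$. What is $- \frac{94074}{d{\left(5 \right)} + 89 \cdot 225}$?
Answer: $- \frac{423333}{90119} \approx -4.6975$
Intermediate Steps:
$d{\left(j \right)} = \frac{8}{9} + \frac{j}{9}$ ($d{\left(j \right)} = \frac{j - -8}{9} = \frac{j + 8}{9} = \frac{8 + j}{9} = \frac{8}{9} + \frac{j}{9}$)
$- \frac{94074}{d{\left(5 \right)} + 89 \cdot 225} = - \frac{94074}{\left(\frac{8}{9} + \frac{1}{9} \cdot 5\right) + 89 \cdot 225} = - \frac{94074}{\left(\frac{8}{9} + \frac{5}{9}\right) + 20025} = - \frac{94074}{\frac{13}{9} + 20025} = - \frac{94074}{\frac{180238}{9}} = \left(-94074\right) \frac{9}{180238} = - \frac{423333}{90119}$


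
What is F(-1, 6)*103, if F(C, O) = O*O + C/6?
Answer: 22145/6 ≈ 3690.8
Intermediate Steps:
F(C, O) = O² + C/6 (F(C, O) = O² + C*(⅙) = O² + C/6)
F(-1, 6)*103 = (6² + (⅙)*(-1))*103 = (36 - ⅙)*103 = (215/6)*103 = 22145/6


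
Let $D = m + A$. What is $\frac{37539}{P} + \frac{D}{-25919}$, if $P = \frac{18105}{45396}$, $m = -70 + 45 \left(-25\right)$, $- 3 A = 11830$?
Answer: $\frac{44169190817561}{469263495} \approx 94125.0$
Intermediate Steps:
$A = - \frac{11830}{3}$ ($A = \left(- \frac{1}{3}\right) 11830 = - \frac{11830}{3} \approx -3943.3$)
$m = -1195$ ($m = -70 - 1125 = -1195$)
$P = \frac{6035}{15132}$ ($P = 18105 \cdot \frac{1}{45396} = \frac{6035}{15132} \approx 0.39882$)
$D = - \frac{15415}{3}$ ($D = -1195 - \frac{11830}{3} = - \frac{15415}{3} \approx -5138.3$)
$\frac{37539}{P} + \frac{D}{-25919} = \frac{37539}{\frac{6035}{15132}} - \frac{15415}{3 \left(-25919\right)} = 37539 \cdot \frac{15132}{6035} - - \frac{15415}{77757} = \frac{568040148}{6035} + \frac{15415}{77757} = \frac{44169190817561}{469263495}$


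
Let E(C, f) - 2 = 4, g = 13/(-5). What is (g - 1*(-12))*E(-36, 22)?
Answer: 282/5 ≈ 56.400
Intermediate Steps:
g = -13/5 (g = 13*(-⅕) = -13/5 ≈ -2.6000)
E(C, f) = 6 (E(C, f) = 2 + 4 = 6)
(g - 1*(-12))*E(-36, 22) = (-13/5 - 1*(-12))*6 = (-13/5 + 12)*6 = (47/5)*6 = 282/5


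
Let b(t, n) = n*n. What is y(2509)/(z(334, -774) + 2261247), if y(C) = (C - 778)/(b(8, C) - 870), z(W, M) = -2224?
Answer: 1731/14218767415853 ≈ 1.2174e-10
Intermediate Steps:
b(t, n) = n**2
y(C) = (-778 + C)/(-870 + C**2) (y(C) = (C - 778)/(C**2 - 870) = (-778 + C)/(-870 + C**2))
y(2509)/(z(334, -774) + 2261247) = ((-778 + 2509)/(-870 + 2509**2))/(-2224 + 2261247) = (1731/(-870 + 6295081))/2259023 = (1731/6294211)*(1/2259023) = 1731/14218767415853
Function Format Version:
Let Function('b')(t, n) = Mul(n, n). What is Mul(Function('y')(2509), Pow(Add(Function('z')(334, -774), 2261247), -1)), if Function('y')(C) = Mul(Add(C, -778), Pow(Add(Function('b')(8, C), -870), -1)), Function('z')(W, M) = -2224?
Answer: Rational(1731, 14218767415853) ≈ 1.2174e-10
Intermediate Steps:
Function('b')(t, n) = Pow(n, 2)
Function('y')(C) = Mul(Pow(Add(-870, Pow(C, 2)), -1), Add(-778, C)) (Function('y')(C) = Mul(Add(C, -778), Pow(Add(Pow(C, 2), -870), -1)) = Mul(Add(-778, C), Pow(Add(-870, Pow(C, 2)), -1)) = Mul(Pow(Add(-870, Pow(C, 2)), -1), Add(-778, C)))
Mul(Function('y')(2509), Pow(Add(Function('z')(334, -774), 2261247), -1)) = Mul(Mul(Pow(Add(-870, Pow(2509, 2)), -1), Add(-778, 2509)), Pow(Add(-2224, 2261247), -1)) = Mul(Mul(Pow(Add(-870, 6295081), -1), 1731), Pow(2259023, -1)) = Mul(Mul(Pow(6294211, -1), 1731), Rational(1, 2259023)) = Mul(Mul(Rational(1, 6294211), 1731), Rational(1, 2259023)) = Mul(Rational(1731, 6294211), Rational(1, 2259023)) = Rational(1731, 14218767415853)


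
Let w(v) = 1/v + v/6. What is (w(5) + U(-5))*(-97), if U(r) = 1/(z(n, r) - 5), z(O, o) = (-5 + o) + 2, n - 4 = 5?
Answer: -36181/390 ≈ -92.772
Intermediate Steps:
n = 9 (n = 4 + 5 = 9)
w(v) = 1/v + v/6 (w(v) = 1/v + v*(⅙) = 1/v + v/6)
z(O, o) = -3 + o
U(r) = 1/(-8 + r) (U(r) = 1/((-3 + r) - 5) = 1/(-8 + r))
(w(5) + U(-5))*(-97) = ((1/5 + (⅙)*5) + 1/(-8 - 5))*(-97) = ((⅕ + ⅚) + 1/(-13))*(-97) = (31/30 - 1/13)*(-97) = (373/390)*(-97) = -36181/390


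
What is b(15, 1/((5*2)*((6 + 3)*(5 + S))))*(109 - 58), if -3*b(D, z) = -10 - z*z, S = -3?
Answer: 5508017/32400 ≈ 170.00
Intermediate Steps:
b(D, z) = 10/3 + z²/3 (b(D, z) = -(-10 - z*z)/3 = -(-10 - z²)/3 = 10/3 + z²/3)
b(15, 1/((5*2)*((6 + 3)*(5 + S))))*(109 - 58) = (10/3 + (1/((5*2)*((6 + 3)*(5 - 3))))²/3)*(109 - 58) = (10/3 + (1/(10*(9*2)))²/3)*51 = (10/3 + (1/(10*18))²/3)*51 = (10/3 + (1/180)²/3)*51 = (10/3 + (⅓)*(1/32400))*51 = (10/3 + 1/97200)*51 = (324001/97200)*51 = 5508017/32400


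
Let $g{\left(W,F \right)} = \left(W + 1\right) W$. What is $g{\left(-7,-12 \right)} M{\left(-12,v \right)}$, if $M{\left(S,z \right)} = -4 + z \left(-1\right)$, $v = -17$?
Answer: $546$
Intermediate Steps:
$M{\left(S,z \right)} = -4 - z$
$g{\left(W,F \right)} = W \left(1 + W\right)$ ($g{\left(W,F \right)} = \left(1 + W\right) W = W \left(1 + W\right)$)
$g{\left(-7,-12 \right)} M{\left(-12,v \right)} = - 7 \left(1 - 7\right) \left(-4 - -17\right) = \left(-7\right) \left(-6\right) \left(-4 + 17\right) = 42 \cdot 13 = 546$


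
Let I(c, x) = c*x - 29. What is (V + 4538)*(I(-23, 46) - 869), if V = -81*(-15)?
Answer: -11252868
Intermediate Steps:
V = 1215
I(c, x) = -29 + c*x
(V + 4538)*(I(-23, 46) - 869) = (1215 + 4538)*((-29 - 23*46) - 869) = 5753*((-29 - 1058) - 869) = 5753*(-1087 - 869) = 5753*(-1956) = -11252868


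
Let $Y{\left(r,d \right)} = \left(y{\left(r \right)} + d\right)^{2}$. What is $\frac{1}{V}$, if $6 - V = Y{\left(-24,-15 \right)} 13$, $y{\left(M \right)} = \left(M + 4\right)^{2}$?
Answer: $- \frac{1}{1926919} \approx -5.1896 \cdot 10^{-7}$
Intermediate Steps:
$y{\left(M \right)} = \left(4 + M\right)^{2}$
$Y{\left(r,d \right)} = \left(d + \left(4 + r\right)^{2}\right)^{2}$ ($Y{\left(r,d \right)} = \left(\left(4 + r\right)^{2} + d\right)^{2} = \left(d + \left(4 + r\right)^{2}\right)^{2}$)
$V = -1926919$ ($V = 6 - \left(-15 + \left(4 - 24\right)^{2}\right)^{2} \cdot 13 = 6 - \left(-15 + \left(-20\right)^{2}\right)^{2} \cdot 13 = 6 - \left(-15 + 400\right)^{2} \cdot 13 = 6 - 385^{2} \cdot 13 = 6 - 148225 \cdot 13 = 6 - 1926925 = -1926919$)
$\frac{1}{V} = \frac{1}{-1926919} = - \frac{1}{1926919}$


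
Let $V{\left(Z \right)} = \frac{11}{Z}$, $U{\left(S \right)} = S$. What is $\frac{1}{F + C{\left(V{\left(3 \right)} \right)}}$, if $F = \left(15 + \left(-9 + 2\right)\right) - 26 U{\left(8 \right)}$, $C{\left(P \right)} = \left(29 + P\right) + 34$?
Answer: $- \frac{3}{400} \approx -0.0075$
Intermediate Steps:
$C{\left(P \right)} = 63 + P$
$F = -200$ ($F = \left(15 + \left(-9 + 2\right)\right) - 208 = \left(15 - 7\right) - 208 = 8 - 208 = -200$)
$\frac{1}{F + C{\left(V{\left(3 \right)} \right)}} = \frac{1}{-200 + \left(63 + \frac{11}{3}\right)} = \frac{1}{-200 + \frac{200}{3}} = \frac{1}{- \frac{400}{3}} = - \frac{3}{400}$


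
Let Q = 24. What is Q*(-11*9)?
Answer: -2376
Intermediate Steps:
Q*(-11*9) = 24*(-11*9) = 24*(-99) = -2376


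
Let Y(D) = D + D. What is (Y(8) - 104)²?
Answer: 7744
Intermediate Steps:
Y(D) = 2*D
(Y(8) - 104)² = (2*8 - 104)² = (16 - 104)² = (-88)² = 7744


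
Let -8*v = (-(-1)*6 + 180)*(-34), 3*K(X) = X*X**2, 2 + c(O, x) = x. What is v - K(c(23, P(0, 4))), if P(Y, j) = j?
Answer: 4727/6 ≈ 787.83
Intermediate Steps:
c(O, x) = -2 + x
K(X) = X**3/3 (K(X) = (X*X**2)/3 = X**3/3)
v = 1581/2 (v = -(-(-1)*6 + 180)*(-34)/8 = -(-1*(-6) + 180)*(-34)/8 = -(6 + 180)*(-34)/8 = -93*(-34)/4 = -1/8*(-6324) = 1581/2 ≈ 790.50)
v - K(c(23, P(0, 4))) = 1581/2 - (-2 + 4)**3/3 = 1581/2 - 2**3/3 = 1581/2 - 8/3 = 4727/6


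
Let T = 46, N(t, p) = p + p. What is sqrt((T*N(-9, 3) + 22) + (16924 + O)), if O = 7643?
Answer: sqrt(24865) ≈ 157.69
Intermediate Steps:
N(t, p) = 2*p
sqrt((T*N(-9, 3) + 22) + (16924 + O)) = sqrt((46*(2*3) + 22) + (16924 + 7643)) = sqrt((46*6 + 22) + 24567) = sqrt((276 + 22) + 24567) = sqrt(298 + 24567) = sqrt(24865)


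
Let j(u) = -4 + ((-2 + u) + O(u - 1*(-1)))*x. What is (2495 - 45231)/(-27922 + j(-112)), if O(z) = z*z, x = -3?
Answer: 42736/64547 ≈ 0.66209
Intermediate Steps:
O(z) = z**2
j(u) = 2 - 3*u - 3*(1 + u)**2 (j(u) = -4 + ((-2 + u) + (u - 1*(-1))**2)*(-3) = -4 + ((-2 + u) + (u + 1)**2)*(-3) = -4 + ((-2 + u) + (1 + u)**2)*(-3) = -4 + (-2 + u + (1 + u)**2)*(-3) = -4 + (6 - 3*u - 3*(1 + u)**2) = 2 - 3*u - 3*(1 + u)**2)
(2495 - 45231)/(-27922 + j(-112)) = (2495 - 45231)/(-27922 + (2 - 3*(-112) - 3*(1 - 112)**2)) = -42736/(-27922 + (2 + 336 - 3*(-111)**2)) = -42736/(-27922 + (2 + 336 - 3*12321)) = -42736/(-27922 + (2 + 336 - 36963)) = -42736/(-27922 - 36625) = -42736/(-64547) = -42736*(-1/64547) = 42736/64547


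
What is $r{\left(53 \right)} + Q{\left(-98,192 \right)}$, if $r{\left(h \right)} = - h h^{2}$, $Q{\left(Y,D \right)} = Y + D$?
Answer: $-148783$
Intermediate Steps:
$Q{\left(Y,D \right)} = D + Y$
$r{\left(h \right)} = - h^{3}$
$r{\left(53 \right)} + Q{\left(-98,192 \right)} = - 53^{3} + \left(192 - 98\right) = \left(-1\right) 148877 + 94 = -148877 + 94 = -148783$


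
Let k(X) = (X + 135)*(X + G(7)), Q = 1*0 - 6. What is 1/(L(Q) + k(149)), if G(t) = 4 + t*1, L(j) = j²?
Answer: 1/45476 ≈ 2.1990e-5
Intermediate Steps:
Q = -6 (Q = 0 - 6 = -6)
G(t) = 4 + t
k(X) = (11 + X)*(135 + X) (k(X) = (X + 135)*(X + (4 + 7)) = (135 + X)*(X + 11) = (135 + X)*(11 + X) = (11 + X)*(135 + X))
1/(L(Q) + k(149)) = 1/((-6)² + (1485 + 149² + 146*149)) = 1/(36 + (1485 + 22201 + 21754)) = 1/(36 + 45440) = 1/45476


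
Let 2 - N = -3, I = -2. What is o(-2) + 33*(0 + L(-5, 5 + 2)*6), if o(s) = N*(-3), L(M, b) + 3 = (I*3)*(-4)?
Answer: 4143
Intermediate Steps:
N = 5 (N = 2 - 1*(-3) = 2 + 3 = 5)
L(M, b) = 21 (L(M, b) = -3 - 2*3*(-4) = -3 - 6*(-4) = -3 + 24 = 21)
o(s) = -15 (o(s) = 5*(-3) = -15)
o(-2) + 33*(0 + L(-5, 5 + 2)*6) = -15 + 33*(0 + 21*6) = -15 + 33*(0 + 126) = -15 + 33*126 = -15 + 4158 = 4143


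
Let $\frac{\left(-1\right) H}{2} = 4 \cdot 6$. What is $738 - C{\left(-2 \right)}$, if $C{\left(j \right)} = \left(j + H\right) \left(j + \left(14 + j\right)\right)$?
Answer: $1238$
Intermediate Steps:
$H = -48$ ($H = - 2 \cdot 4 \cdot 6 = \left(-2\right) 24 = -48$)
$C{\left(j \right)} = \left(-48 + j\right) \left(14 + 2 j\right)$ ($C{\left(j \right)} = \left(j - 48\right) \left(j + \left(14 + j\right)\right) = \left(-48 + j\right) \left(14 + 2 j\right)$)
$738 - C{\left(-2 \right)} = 738 - \left(-672 - -164 + 2 \left(-2\right)^{2}\right) = 738 - \left(-672 + 164 + 2 \cdot 4\right) = 738 - \left(-672 + 164 + 8\right) = 738 - -500 = 738 + 500 = 1238$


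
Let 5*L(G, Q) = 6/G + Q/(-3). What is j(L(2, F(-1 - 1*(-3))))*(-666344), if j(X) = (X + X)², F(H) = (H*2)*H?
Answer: -2665376/225 ≈ -11846.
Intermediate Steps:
F(H) = 2*H² (F(H) = (2*H)*H = 2*H²)
L(G, Q) = -Q/15 + 6/(5*G) (L(G, Q) = (6/G + Q/(-3))/5 = (6/G + Q*(-⅓))/5 = (6/G - Q/3)/5 = -Q/15 + 6/(5*G))
j(X) = 4*X² (j(X) = (2*X)² = 4*X²)
j(L(2, F(-1 - 1*(-3))))*(-666344) = (4*((1/15)*(18 - 1*2*2*(-1 - 1*(-3))²)/2)²)*(-666344) = (4*((1/15)*(½)*(18 - 1*2*2*(-1 + 3)²))²)*(-666344) = (4*((1/15)*(½)*(18 - 1*2*2*2²))²)*(-666344) = (4*((1/15)*(½)*(18 - 1*2*2*4))²)*(-666344) = (4*((1/15)*(½)*(18 - 1*2*8))²)*(-666344) = (4*((1/15)*(½)*(18 - 16))²)*(-666344) = (4*((1/15)*(½)*2)²)*(-666344) = (4*(1/15)²)*(-666344) = (4*(1/225))*(-666344) = (4/225)*(-666344) = -2665376/225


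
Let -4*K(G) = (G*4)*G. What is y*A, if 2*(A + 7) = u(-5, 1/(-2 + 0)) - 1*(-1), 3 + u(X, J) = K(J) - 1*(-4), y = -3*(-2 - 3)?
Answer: -735/8 ≈ -91.875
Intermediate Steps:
K(G) = -G² (K(G) = -G*4*G/4 = -4*G*G/4 = -G²)
y = 15 (y = -3*(-5) = 15)
u(X, J) = 1 - J² (u(X, J) = -3 + (-J² - 1*(-4)) = -3 + (-J² + 4) = -3 + (4 - J²) = 1 - J²)
A = -49/8 (A = -7 + ((1 - (1/(-2 + 0))²) - 1*(-1))/2 = -7 + ((1 - (1/(-2))²) + 1)/2 = -7 + ((1 - (-½)²) + 1)/2 = -7 + ((1 - 1*¼) + 1)/2 = -7 + ((1 - ¼) + 1)/2 = -7 + (¾ + 1)/2 = -7 + (½)*(7/4) = -7 + 7/8 = -49/8 ≈ -6.1250)
y*A = 15*(-49/8) = -735/8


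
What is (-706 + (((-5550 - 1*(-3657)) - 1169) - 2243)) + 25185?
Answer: 19174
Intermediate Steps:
(-706 + (((-5550 - 1*(-3657)) - 1169) - 2243)) + 25185 = (-706 + (((-5550 + 3657) - 1169) - 2243)) + 25185 = (-706 + ((-1893 - 1169) - 2243)) + 25185 = (-706 + (-3062 - 2243)) + 25185 = (-706 - 5305) + 25185 = -6011 + 25185 = 19174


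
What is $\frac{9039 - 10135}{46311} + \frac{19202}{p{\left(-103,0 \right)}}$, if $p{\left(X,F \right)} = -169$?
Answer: $- \frac{889449046}{7826559} \approx -113.65$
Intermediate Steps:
$\frac{9039 - 10135}{46311} + \frac{19202}{p{\left(-103,0 \right)}} = \frac{9039 - 10135}{46311} + \frac{19202}{-169} = \left(9039 - 10135\right) \frac{1}{46311} + 19202 \left(- \frac{1}{169}\right) = \left(-1096\right) \frac{1}{46311} - \frac{19202}{169} = - \frac{1096}{46311} - \frac{19202}{169} = - \frac{889449046}{7826559}$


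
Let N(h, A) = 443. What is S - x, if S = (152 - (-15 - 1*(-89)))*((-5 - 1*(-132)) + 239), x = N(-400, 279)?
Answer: 28105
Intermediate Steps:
x = 443
S = 28548 (S = (152 - (-15 + 89))*((-5 + 132) + 239) = (152 - 1*74)*(127 + 239) = (152 - 74)*366 = 78*366 = 28548)
S - x = 28548 - 1*443 = 28548 - 443 = 28105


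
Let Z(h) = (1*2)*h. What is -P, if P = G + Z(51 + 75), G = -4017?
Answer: 3765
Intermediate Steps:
Z(h) = 2*h
P = -3765 (P = -4017 + 2*(51 + 75) = -4017 + 2*126 = -4017 + 252 = -3765)
-P = -1*(-3765) = 3765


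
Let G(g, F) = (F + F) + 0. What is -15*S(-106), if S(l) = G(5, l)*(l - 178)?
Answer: -903120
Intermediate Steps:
G(g, F) = 2*F (G(g, F) = 2*F + 0 = 2*F)
S(l) = 2*l*(-178 + l) (S(l) = (2*l)*(l - 178) = (2*l)*(-178 + l) = 2*l*(-178 + l))
-15*S(-106) = -30*(-106)*(-178 - 106) = -30*(-106)*(-284) = -15*60208 = -903120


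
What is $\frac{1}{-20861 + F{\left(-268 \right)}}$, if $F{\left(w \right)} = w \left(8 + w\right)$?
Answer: $\frac{1}{48819} \approx 2.0484 \cdot 10^{-5}$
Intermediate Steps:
$\frac{1}{-20861 + F{\left(-268 \right)}} = \frac{1}{-20861 - 268 \left(8 - 268\right)} = \frac{1}{-20861 - -69680} = \frac{1}{-20861 + 69680} = \frac{1}{48819}$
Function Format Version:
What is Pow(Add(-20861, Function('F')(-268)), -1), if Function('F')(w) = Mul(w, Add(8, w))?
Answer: Rational(1, 48819) ≈ 2.0484e-5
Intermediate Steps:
Pow(Add(-20861, Function('F')(-268)), -1) = Pow(Add(-20861, Mul(-268, Add(8, -268))), -1) = Pow(Add(-20861, Mul(-268, -260)), -1) = Pow(Add(-20861, 69680), -1) = Pow(48819, -1) = Rational(1, 48819)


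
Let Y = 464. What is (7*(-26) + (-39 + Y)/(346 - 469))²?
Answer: 520341721/15129 ≈ 34394.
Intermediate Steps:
(7*(-26) + (-39 + Y)/(346 - 469))² = (7*(-26) + (-39 + 464)/(346 - 469))² = (-182 + 425/(-123))² = (-182 + 425*(-1/123))² = (-182 - 425/123)² = (-22811/123)² = 520341721/15129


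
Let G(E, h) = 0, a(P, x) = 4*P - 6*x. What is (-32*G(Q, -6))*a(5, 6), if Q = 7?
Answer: 0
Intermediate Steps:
a(P, x) = -6*x + 4*P
(-32*G(Q, -6))*a(5, 6) = (-32*0)*(-6*6 + 4*5) = 0*(-36 + 20) = 0*(-16) = 0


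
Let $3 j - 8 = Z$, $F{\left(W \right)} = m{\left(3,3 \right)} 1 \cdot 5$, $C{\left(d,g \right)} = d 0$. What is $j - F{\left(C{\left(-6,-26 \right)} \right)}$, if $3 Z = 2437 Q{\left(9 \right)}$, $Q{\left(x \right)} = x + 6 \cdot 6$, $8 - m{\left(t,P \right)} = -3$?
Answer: $\frac{36398}{3} \approx 12133.0$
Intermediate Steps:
$m{\left(t,P \right)} = 11$ ($m{\left(t,P \right)} = 8 - -3 = 8 + 3 = 11$)
$Q{\left(x \right)} = 36 + x$ ($Q{\left(x \right)} = x + 36 = 36 + x$)
$C{\left(d,g \right)} = 0$
$F{\left(W \right)} = 55$ ($F{\left(W \right)} = 11 \cdot 1 \cdot 5 = 11 \cdot 5 = 55$)
$Z = 36555$ ($Z = \frac{2437 \left(36 + 9\right)}{3} = \frac{2437 \cdot 45}{3} = \frac{1}{3} \cdot 109665 = 36555$)
$j = \frac{36563}{3}$ ($j = \frac{8}{3} + \frac{1}{3} \cdot 36555 = \frac{8}{3} + 12185 = \frac{36563}{3} \approx 12188.0$)
$j - F{\left(C{\left(-6,-26 \right)} \right)} = \frac{36563}{3} - 55 = \frac{36398}{3}$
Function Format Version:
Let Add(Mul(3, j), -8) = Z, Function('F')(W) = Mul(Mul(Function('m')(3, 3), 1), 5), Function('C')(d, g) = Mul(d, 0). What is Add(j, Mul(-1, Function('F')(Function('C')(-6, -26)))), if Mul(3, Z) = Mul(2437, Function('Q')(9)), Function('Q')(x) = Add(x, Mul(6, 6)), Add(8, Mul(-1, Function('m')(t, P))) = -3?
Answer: Rational(36398, 3) ≈ 12133.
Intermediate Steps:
Function('m')(t, P) = 11 (Function('m')(t, P) = Add(8, Mul(-1, -3)) = Add(8, 3) = 11)
Function('Q')(x) = Add(36, x) (Function('Q')(x) = Add(x, 36) = Add(36, x))
Function('C')(d, g) = 0
Function('F')(W) = 55 (Function('F')(W) = Mul(Mul(11, 1), 5) = Mul(11, 5) = 55)
Z = 36555 (Z = Mul(Rational(1, 3), Mul(2437, Add(36, 9))) = Mul(Rational(1, 3), Mul(2437, 45)) = Mul(Rational(1, 3), 109665) = 36555)
j = Rational(36563, 3) (j = Add(Rational(8, 3), Mul(Rational(1, 3), 36555)) = Add(Rational(8, 3), 12185) = Rational(36563, 3) ≈ 12188.)
Add(j, Mul(-1, Function('F')(Function('C')(-6, -26)))) = Add(Rational(36563, 3), Mul(-1, 55)) = Add(Rational(36563, 3), -55) = Rational(36398, 3)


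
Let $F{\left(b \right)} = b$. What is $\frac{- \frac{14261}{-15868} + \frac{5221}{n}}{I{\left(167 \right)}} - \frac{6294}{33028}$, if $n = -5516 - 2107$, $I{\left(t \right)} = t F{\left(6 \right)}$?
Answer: $- \frac{190500436878133}{1000778847918696} \approx -0.19035$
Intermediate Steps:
$I{\left(t \right)} = 6 t$ ($I{\left(t \right)} = t 6 = 6 t$)
$n = -7623$
$\frac{- \frac{14261}{-15868} + \frac{5221}{n}}{I{\left(167 \right)}} - \frac{6294}{33028} = \frac{- \frac{14261}{-15868} + \frac{5221}{-7623}}{6 \cdot 167} - \frac{6294}{33028} = \frac{\left(-14261\right) \left(- \frac{1}{15868}\right) + 5221 \left(- \frac{1}{7623}\right)}{1002} - \frac{3147}{16514} = \left(\frac{14261}{15868} - \frac{5221}{7623}\right) \frac{1}{1002} - \frac{3147}{16514} = \frac{25864775}{120961764} \cdot \frac{1}{1002} - \frac{3147}{16514} = \frac{25864775}{121203687528} - \frac{3147}{16514} = - \frac{190500436878133}{1000778847918696}$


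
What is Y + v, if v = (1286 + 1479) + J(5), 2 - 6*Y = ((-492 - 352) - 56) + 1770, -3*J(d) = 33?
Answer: 7828/3 ≈ 2609.3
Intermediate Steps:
J(d) = -11 (J(d) = -1/3*33 = -11)
Y = -434/3 (Y = 1/3 - (((-492 - 352) - 56) + 1770)/6 = 1/3 - ((-844 - 56) + 1770)/6 = 1/3 - (-900 + 1770)/6 = 1/3 - 1/6*870 = 1/3 - 145 = -434/3 ≈ -144.67)
v = 2754 (v = (1286 + 1479) - 11 = 2765 - 11 = 2754)
Y + v = -434/3 + 2754 = 7828/3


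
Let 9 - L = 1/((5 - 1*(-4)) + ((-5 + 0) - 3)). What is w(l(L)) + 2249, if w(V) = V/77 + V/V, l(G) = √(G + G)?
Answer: 173254/77 ≈ 2250.1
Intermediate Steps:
L = 8 (L = 9 - 1/((5 - 1*(-4)) + ((-5 + 0) - 3)) = 9 - 1/((5 + 4) + (-5 - 3)) = 9 - 1/(9 - 8) = 9 - 1/1 = 9 - 1*1 = 9 - 1 = 8)
l(G) = √2*√G (l(G) = √(2*G) = √2*√G)
w(V) = 1 + V/77 (w(V) = V*(1/77) + 1 = V/77 + 1 = 1 + V/77)
w(l(L)) + 2249 = (1 + (√2*√8)/77) + 2249 = (1 + (√2*(2*√2))/77) + 2249 = (1 + (1/77)*4) + 2249 = (1 + 4/77) + 2249 = 81/77 + 2249 = 173254/77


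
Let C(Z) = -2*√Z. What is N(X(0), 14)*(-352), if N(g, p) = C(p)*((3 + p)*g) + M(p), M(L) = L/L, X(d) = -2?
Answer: -352 - 23936*√14 ≈ -89912.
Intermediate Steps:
M(L) = 1
N(g, p) = 1 - 2*g*√p*(3 + p) (N(g, p) = (-2*√p)*((3 + p)*g) + 1 = (-2*√p)*(g*(3 + p)) + 1 = -2*g*√p*(3 + p) + 1 = 1 - 2*g*√p*(3 + p))
N(X(0), 14)*(-352) = (1 - 6*(-2)*√14 - 2*(-2)*14^(3/2))*(-352) = (1 + 12*√14 - 2*(-2)*14*√14)*(-352) = (1 + 12*√14 + 56*√14)*(-352) = (1 + 68*√14)*(-352) = -352 - 23936*√14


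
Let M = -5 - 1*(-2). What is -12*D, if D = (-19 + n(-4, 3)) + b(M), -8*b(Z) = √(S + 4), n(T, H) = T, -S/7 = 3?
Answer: 276 + 3*I*√17/2 ≈ 276.0 + 6.1847*I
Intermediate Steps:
S = -21 (S = -7*3 = -21)
M = -3 (M = -5 + 2 = -3)
b(Z) = -I*√17/8 (b(Z) = -√(-21 + 4)/8 = -I*√17/8)
D = -23 - I*√17/8 (D = (-19 - 4) - I*√17/8 = -23 - I*√17/8 ≈ -23.0 - 0.51539*I)
-12*D = -12*(-23 - I*√17/8) = 276 + 3*I*√17/2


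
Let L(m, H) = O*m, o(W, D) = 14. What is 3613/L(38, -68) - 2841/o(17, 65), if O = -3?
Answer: -93614/399 ≈ -234.62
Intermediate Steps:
L(m, H) = -3*m
3613/L(38, -68) - 2841/o(17, 65) = 3613/((-3*38)) - 2841/14 = 3613/(-114) - 2841*1/14 = 3613*(-1/114) - 2841/14 = -3613/114 - 2841/14 = -93614/399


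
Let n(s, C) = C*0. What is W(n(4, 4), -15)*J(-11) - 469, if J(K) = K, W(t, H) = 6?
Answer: -535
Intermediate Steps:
n(s, C) = 0
W(n(4, 4), -15)*J(-11) - 469 = 6*(-11) - 469 = -66 - 469 = -535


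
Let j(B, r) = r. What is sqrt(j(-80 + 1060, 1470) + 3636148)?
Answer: sqrt(3637618) ≈ 1907.3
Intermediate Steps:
sqrt(j(-80 + 1060, 1470) + 3636148) = sqrt(1470 + 3636148) = sqrt(3637618)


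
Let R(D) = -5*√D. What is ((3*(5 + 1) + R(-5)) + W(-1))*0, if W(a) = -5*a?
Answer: 0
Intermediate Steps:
((3*(5 + 1) + R(-5)) + W(-1))*0 = ((3*(5 + 1) - 5*I*√5) - 5*(-1))*0 = ((3*6 - 5*I*√5) + 5)*0 = ((18 - 5*I*√5) + 5)*0 = (23 - 5*I*√5)*0 = 0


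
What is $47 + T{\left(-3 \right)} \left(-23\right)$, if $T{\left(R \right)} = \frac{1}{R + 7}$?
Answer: $\frac{165}{4} \approx 41.25$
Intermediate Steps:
$T{\left(R \right)} = \frac{1}{7 + R}$
$47 + T{\left(-3 \right)} \left(-23\right) = 47 + \frac{1}{7 - 3} \left(-23\right) = 47 + \frac{1}{4} \left(-23\right) = 47 - \frac{23}{4} = \frac{165}{4}$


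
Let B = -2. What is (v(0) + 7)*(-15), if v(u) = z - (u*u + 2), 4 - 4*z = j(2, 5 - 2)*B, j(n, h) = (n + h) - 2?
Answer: -225/2 ≈ -112.50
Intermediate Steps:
j(n, h) = -2 + h + n (j(n, h) = (h + n) - 2 = -2 + h + n)
z = 5/2 (z = 1 - (-2 + (5 - 2) + 2)*(-2)/4 = 1 - (-2 + 3 + 2)*(-2)/4 = 1 - 3*(-2)/4 = 1 - ¼*(-6) = 1 + 3/2 = 5/2 ≈ 2.5000)
v(u) = ½ - u² (v(u) = 5/2 - (u*u + 2) = 5/2 - (u² + 2) = 5/2 - (2 + u²) = 5/2 + (-2 - u²) = ½ - u²)
(v(0) + 7)*(-15) = ((½ - 1*0²) + 7)*(-15) = ((½ - 1*0) + 7)*(-15) = ((½ + 0) + 7)*(-15) = (½ + 7)*(-15) = (15/2)*(-15) = -225/2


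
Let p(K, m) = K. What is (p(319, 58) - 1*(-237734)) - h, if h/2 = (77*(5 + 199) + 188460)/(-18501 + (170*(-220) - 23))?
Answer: 3328321077/13981 ≈ 2.3806e+5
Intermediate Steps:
h = -102084/13981 (h = 2*((77*(5 + 199) + 188460)/(-18501 + (170*(-220) - 23))) = 2*((77*204 + 188460)/(-18501 + (-37400 - 23))) = 2*((15708 + 188460)/(-18501 - 37423)) = 2*(204168/(-55924)) = 2*(204168*(-1/55924)) = 2*(-51042/13981) = -102084/13981 ≈ -7.3016)
(p(319, 58) - 1*(-237734)) - h = (319 - 1*(-237734)) - 1*(-102084/13981) = (319 + 237734) + 102084/13981 = 238053 + 102084/13981 = 3328321077/13981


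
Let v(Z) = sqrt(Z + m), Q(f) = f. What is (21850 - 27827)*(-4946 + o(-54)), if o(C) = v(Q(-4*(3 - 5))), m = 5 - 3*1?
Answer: 29562242 - 5977*sqrt(10) ≈ 2.9543e+7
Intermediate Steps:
m = 2 (m = 5 - 3 = 2)
v(Z) = sqrt(2 + Z) (v(Z) = sqrt(Z + 2) = sqrt(2 + Z))
o(C) = sqrt(10) (o(C) = sqrt(2 - 4*(3 - 5)) = sqrt(2 - 4*(-2)) = sqrt(2 + 8) = sqrt(10))
(21850 - 27827)*(-4946 + o(-54)) = (21850 - 27827)*(-4946 + sqrt(10)) = -5977*(-4946 + sqrt(10)) = 29562242 - 5977*sqrt(10)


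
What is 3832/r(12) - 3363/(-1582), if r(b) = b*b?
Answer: 204578/7119 ≈ 28.737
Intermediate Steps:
r(b) = b²
3832/r(12) - 3363/(-1582) = 3832/(12²) - 3363/(-1582) = 3832/144 - 3363*(-1/1582) = 3832*(1/144) + 3363/1582 = 479/18 + 3363/1582 = 204578/7119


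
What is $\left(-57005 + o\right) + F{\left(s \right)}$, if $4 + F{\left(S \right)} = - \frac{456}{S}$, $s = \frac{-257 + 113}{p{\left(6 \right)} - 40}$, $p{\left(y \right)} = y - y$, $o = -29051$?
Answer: $- \frac{258560}{3} \approx -86187.0$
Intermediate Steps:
$p{\left(y \right)} = 0$
$s = \frac{18}{5}$ ($s = \frac{-257 + 113}{0 - 40} = - \frac{144}{-40} = \left(-144\right) \left(- \frac{1}{40}\right) = \frac{18}{5} \approx 3.6$)
$F{\left(S \right)} = -4 - \frac{456}{S}$
$\left(-57005 + o\right) + F{\left(s \right)} = \left(-57005 - 29051\right) - \left(4 + \frac{456}{\frac{18}{5}}\right) = -86056 - \frac{392}{3} = - \frac{258560}{3}$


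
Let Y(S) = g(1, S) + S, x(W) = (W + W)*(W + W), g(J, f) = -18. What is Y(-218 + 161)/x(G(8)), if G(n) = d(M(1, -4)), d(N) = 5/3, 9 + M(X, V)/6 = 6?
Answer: -27/4 ≈ -6.7500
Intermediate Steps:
M(X, V) = -18 (M(X, V) = -54 + 6*6 = -54 + 36 = -18)
d(N) = 5/3 (d(N) = 5*(⅓) = 5/3)
G(n) = 5/3
x(W) = 4*W² (x(W) = (2*W)*(2*W) = 4*W²)
Y(S) = -18 + S
Y(-218 + 161)/x(G(8)) = (-18 + (-218 + 161))/((4*(5/3)²)) = (-18 - 57)/((4*(25/9))) = -75/100/9 = -75*9/100 = -27/4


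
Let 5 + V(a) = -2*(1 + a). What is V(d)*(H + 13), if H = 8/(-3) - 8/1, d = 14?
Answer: -245/3 ≈ -81.667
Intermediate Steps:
H = -32/3 (H = 8*(-⅓) - 8*1 = -8/3 - 8 = -32/3 ≈ -10.667)
V(a) = -7 - 2*a (V(a) = -5 - 2*(1 + a) = -5 + (-2 - 2*a) = -7 - 2*a)
V(d)*(H + 13) = (-7 - 2*14)*(-32/3 + 13) = (-7 - 28)*(7/3) = -35*7/3 = -245/3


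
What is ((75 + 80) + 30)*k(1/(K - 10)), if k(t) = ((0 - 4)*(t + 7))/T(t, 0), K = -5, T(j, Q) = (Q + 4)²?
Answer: -962/3 ≈ -320.67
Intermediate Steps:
T(j, Q) = (4 + Q)²
k(t) = -7/4 - t/4 (k(t) = ((0 - 4)*(t + 7))/((4 + 0)²) = (-4*(7 + t))/(4²) = (-28 - 4*t)/16 = (-28 - 4*t)*(1/16) = -7/4 - t/4)
((75 + 80) + 30)*k(1/(K - 10)) = ((75 + 80) + 30)*(-7/4 - 1/(4*(-5 - 10))) = (155 + 30)*(-7/4 - ¼/(-15)) = 185*(-7/4 - ¼*(-1/15)) = 185*(-7/4 + 1/60) = 185*(-26/15) = -962/3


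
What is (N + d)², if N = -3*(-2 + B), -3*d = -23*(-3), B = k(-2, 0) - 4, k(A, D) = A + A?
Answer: 49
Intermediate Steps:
k(A, D) = 2*A
B = -8 (B = 2*(-2) - 4 = -4 - 4 = -8)
d = -23 (d = -(-1)*23*(-3)/3 = -(-1)*(-69)/3 = -⅓*69 = -23)
N = 30 (N = -3*(-2 - 8) = -3*(-10) = 30)
(N + d)² = (30 - 23)² = 7² = 49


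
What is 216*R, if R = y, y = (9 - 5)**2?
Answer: 3456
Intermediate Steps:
y = 16 (y = 4**2 = 16)
R = 16
216*R = 216*16 = 3456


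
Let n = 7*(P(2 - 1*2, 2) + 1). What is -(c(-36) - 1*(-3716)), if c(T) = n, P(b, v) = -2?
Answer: -3709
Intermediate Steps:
n = -7 (n = 7*(-2 + 1) = 7*(-1) = -7)
c(T) = -7
-(c(-36) - 1*(-3716)) = -(-7 - 1*(-3716)) = -(-7 + 3716) = -1*3709 = -3709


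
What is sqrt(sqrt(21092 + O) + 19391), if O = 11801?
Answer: sqrt(19391 + sqrt(32893)) ≈ 139.90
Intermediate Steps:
sqrt(sqrt(21092 + O) + 19391) = sqrt(sqrt(21092 + 11801) + 19391) = sqrt(sqrt(32893) + 19391) = sqrt(19391 + sqrt(32893))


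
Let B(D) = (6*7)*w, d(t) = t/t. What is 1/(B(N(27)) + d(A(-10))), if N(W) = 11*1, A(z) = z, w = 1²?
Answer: 1/43 ≈ 0.023256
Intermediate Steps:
w = 1
N(W) = 11
d(t) = 1
B(D) = 42 (B(D) = (6*7)*1 = 42*1 = 42)
1/(B(N(27)) + d(A(-10))) = 1/(42 + 1) = 1/43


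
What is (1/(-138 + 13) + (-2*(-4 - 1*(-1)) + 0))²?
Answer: 561001/15625 ≈ 35.904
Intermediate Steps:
(1/(-138 + 13) + (-2*(-4 - 1*(-1)) + 0))² = (1/(-125) + (-2*(-4 + 1) + 0))² = (-1/125 + (-2*(-3) + 0))² = (-1/125 + (6 + 0))² = (-1/125 + 6)² = (749/125)² = 561001/15625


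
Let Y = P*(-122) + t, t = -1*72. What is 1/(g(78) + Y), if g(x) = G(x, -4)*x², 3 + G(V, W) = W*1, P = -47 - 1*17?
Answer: -1/34852 ≈ -2.8693e-5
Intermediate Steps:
P = -64 (P = -47 - 17 = -64)
t = -72
G(V, W) = -3 + W (G(V, W) = -3 + W*1 = -3 + W)
g(x) = -7*x² (g(x) = (-3 - 4)*x² = -7*x²)
Y = 7736 (Y = -64*(-122) - 72 = 7808 - 72 = 7736)
1/(g(78) + Y) = 1/(-7*78² + 7736) = 1/(-7*6084 + 7736) = 1/(-42588 + 7736) = 1/(-34852) = -1/34852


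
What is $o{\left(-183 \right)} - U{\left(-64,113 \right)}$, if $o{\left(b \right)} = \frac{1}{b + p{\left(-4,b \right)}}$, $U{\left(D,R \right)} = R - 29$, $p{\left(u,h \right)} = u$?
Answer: $- \frac{15709}{187} \approx -84.005$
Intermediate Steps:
$U{\left(D,R \right)} = -29 + R$ ($U{\left(D,R \right)} = R - 29 = -29 + R$)
$o{\left(b \right)} = \frac{1}{-4 + b}$ ($o{\left(b \right)} = \frac{1}{b - 4} = \frac{1}{-4 + b}$)
$o{\left(-183 \right)} - U{\left(-64,113 \right)} = \frac{1}{-4 - 183} - \left(-29 + 113\right) = \frac{1}{-187} - 84 = - \frac{1}{187} - 84 = - \frac{15709}{187}$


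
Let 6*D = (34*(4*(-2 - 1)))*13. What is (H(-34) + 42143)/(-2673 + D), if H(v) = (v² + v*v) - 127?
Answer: -44328/3557 ≈ -12.462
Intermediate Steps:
H(v) = -127 + 2*v² (H(v) = (v² + v²) - 127 = 2*v² - 127 = -127 + 2*v²)
D = -884 (D = ((34*(4*(-2 - 1)))*13)/6 = ((34*(4*(-3)))*13)/6 = ((34*(-12))*13)/6 = (-408*13)/6 = (⅙)*(-5304) = -884)
(H(-34) + 42143)/(-2673 + D) = ((-127 + 2*(-34)²) + 42143)/(-2673 - 884) = ((-127 + 2*1156) + 42143)/(-3557) = ((-127 + 2312) + 42143)*(-1/3557) = (2185 + 42143)*(-1/3557) = 44328*(-1/3557) = -44328/3557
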